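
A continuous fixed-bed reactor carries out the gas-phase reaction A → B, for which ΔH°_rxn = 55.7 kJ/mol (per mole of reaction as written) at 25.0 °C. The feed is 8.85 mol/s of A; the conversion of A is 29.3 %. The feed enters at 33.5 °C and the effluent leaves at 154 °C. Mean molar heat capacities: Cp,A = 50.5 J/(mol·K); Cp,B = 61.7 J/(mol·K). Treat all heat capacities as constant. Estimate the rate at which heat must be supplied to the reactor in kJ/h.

Q_in = 727000 kJ/h

Extent of reaction ξ = 0.293 × 8.85 = 2.593 mol/s
Reaction term: ξ·ΔH°_rxn = 2.593 × 55.7 = 144.43 kJ/s
Sensible, feed 33.5→25 °C: -3.7989 kJ/s
Outlet flows (mol/s): A 6.2569, B 2.593
Sensible, products 25→154 °C: 61.4 kJ/s
Q = ΔH = 202.03 kJ/s = 202.03 kW
Heat supplied = 727320 kJ/h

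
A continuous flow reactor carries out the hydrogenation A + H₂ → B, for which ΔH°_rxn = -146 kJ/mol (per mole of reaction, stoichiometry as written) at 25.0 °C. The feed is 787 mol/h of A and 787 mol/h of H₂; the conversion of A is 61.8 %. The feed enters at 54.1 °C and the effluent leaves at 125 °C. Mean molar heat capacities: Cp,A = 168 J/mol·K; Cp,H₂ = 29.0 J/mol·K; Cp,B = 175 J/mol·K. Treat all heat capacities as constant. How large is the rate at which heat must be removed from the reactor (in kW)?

Extent of reaction ξ = 0.618 × 787 = 486.37 mol/h
Reaction term: ξ·ΔH°_rxn = 486.37 × -146 = -71009 kJ/h
Sensible, feed 54.1→25 °C: -4511.6 kJ/h
Outlet flows (mol/h): A 300.63, H₂ 300.63, B 486.37
Sensible, products 25→125 °C: 14434 kJ/h
Q = ΔH = -61087 kJ/h = -16.969 kW
Heat removed = 16.969 kW

Q_out = 17.0 kW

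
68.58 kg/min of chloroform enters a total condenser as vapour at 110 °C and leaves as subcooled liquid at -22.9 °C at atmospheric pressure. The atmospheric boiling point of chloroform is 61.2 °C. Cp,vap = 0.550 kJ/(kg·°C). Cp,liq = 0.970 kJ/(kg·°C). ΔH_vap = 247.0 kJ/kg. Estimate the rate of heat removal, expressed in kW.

Q_c = 406 kW

vapour 110→61.2 °C: -26.84 kJ/kg
condensation at 61.2 °C: -247 kJ/kg
liquid 61.2→-22.9 °C: -81.577 kJ/kg
Δh = -26.84 + -247 + -81.577 = -355.42 kJ/kg
Q = ṁ·Δh = 68.58 kg/min × -355.42 kJ/kg = -24374 kJ/min
|Q| = 406.24 kW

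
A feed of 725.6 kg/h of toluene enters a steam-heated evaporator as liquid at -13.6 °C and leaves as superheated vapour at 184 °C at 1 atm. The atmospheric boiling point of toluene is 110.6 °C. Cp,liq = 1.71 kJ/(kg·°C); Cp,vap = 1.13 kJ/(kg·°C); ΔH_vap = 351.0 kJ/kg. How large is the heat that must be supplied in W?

Q = 130000 W

liquid -13.6→110.6 °C: 212.38 kJ/kg
vaporisation at 110.6 °C: 351 kJ/kg
vapour 110.6→184 °C: 82.942 kJ/kg
Δh = 212.38 + 351 + 82.942 = 646.32 kJ/kg
Q = ṁ·Δh = 725.6 kg/h × 646.32 kJ/kg = 468970 kJ/h
|Q| = 130.27 kW = 130270 W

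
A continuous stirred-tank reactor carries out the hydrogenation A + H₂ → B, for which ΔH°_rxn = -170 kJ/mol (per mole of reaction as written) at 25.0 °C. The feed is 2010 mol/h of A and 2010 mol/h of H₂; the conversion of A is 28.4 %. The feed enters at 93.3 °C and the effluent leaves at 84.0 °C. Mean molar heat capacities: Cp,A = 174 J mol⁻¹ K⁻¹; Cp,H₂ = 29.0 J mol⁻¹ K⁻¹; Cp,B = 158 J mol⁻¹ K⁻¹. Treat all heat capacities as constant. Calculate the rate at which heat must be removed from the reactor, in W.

Extent of reaction ξ = 0.284 × 2010 = 570.84 mol/h
Reaction term: ξ·ΔH°_rxn = 570.84 × -170 = -97043 kJ/h
Sensible, feed 93.3→25 °C: -27868 kJ/h
Outlet flows (mol/h): A 1439.2, H₂ 1439.2, B 570.84
Sensible, products 25→84.0 °C: 22558 kJ/h
Q = ΔH = -102350 kJ/h = -28.431 kW
Heat removed = 28431 W

Q_out = 28400 W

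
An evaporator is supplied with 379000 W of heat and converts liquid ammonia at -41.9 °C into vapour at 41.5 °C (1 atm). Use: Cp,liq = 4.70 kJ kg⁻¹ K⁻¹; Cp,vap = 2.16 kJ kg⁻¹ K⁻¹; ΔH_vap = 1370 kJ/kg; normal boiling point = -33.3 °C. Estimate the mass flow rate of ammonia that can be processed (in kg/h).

ṁ = 868 kg/h

Δh = 4.70×(-33.3−-41.9) + 1370 + 2.16×(41.5−-33.3) = 1572 kJ/kg
Q = 379000 W = 379 kJ/s = 1.3644e+06 kJ/h
ṁ = Q/Δh = 1.3644e+06 / 1572 = 867.95 kg/h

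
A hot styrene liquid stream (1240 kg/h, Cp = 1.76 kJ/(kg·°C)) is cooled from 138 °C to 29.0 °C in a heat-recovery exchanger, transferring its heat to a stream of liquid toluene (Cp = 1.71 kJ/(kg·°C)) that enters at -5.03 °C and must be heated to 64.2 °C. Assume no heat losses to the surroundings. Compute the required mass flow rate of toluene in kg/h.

Heat released by hot stream: Q = 1240 × 1.76 × (138 − 29.0) = 237880 kJ/h
Energy balance on cold side (adiabatic exchanger): Q = ṁ_c·Cp_c·(T_c,out − T_c,in)
ṁ_c = 237880 / [1.71 × (64.2 − -5.03)] = 2009.4 kg/h

ṁ_c = 2010 kg/h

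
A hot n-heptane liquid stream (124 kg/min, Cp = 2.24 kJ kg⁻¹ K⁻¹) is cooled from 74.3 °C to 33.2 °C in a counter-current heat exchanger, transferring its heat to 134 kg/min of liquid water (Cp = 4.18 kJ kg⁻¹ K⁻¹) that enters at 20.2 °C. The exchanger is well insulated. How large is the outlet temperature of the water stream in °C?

T_c,out = 40.6 °C

Heat released by hot stream: Q = 124 × 2.24 × (74.3 − 33.2) = 11416 kJ/min
Energy balance on cold side (adiabatic exchanger): Q = ṁ_c·Cp_c·(T_c,out − T_c,in)
T_c,out = 20.2 + 11416/(134 × 4.18) = 40.581 °C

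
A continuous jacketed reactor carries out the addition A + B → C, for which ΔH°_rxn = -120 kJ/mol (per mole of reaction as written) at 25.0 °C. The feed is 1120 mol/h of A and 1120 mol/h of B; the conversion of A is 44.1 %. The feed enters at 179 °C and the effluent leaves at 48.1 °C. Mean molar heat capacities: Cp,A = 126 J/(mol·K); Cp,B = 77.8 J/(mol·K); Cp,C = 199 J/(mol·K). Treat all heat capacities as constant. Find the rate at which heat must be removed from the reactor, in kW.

Q_out = 24.8 kW

Extent of reaction ξ = 0.441 × 1120 = 493.92 mol/h
Reaction term: ξ·ΔH°_rxn = 493.92 × -120 = -59270 kJ/h
Sensible, feed 179→25 °C: -35151 kJ/h
Outlet flows (mol/h): A 626.08, B 626.08, C 493.92
Sensible, products 25→48.1 °C: 5217.9 kJ/h
Q = ΔH = -89204 kJ/h = -24.779 kW
Heat removed = 24.779 kW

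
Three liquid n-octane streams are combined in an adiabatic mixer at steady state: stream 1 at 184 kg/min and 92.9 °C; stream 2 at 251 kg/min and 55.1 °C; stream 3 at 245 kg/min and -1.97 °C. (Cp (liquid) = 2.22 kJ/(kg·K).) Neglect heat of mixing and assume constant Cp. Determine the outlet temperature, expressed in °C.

T_out = 44.8 °C

No heat crosses the boundary, so H_out = H_in.
Σ ṁᵢCp,ᵢTᵢ = 184×2.22×92.9 + 251×2.22×55.1 + 245×2.22×-1.97 = 67579
Σ ṁᵢCp,ᵢ = 184×2.22 + 251×2.22 + 245×2.22 = 1509.6
T_out = 67579 / 1509.6 = 44.766 °C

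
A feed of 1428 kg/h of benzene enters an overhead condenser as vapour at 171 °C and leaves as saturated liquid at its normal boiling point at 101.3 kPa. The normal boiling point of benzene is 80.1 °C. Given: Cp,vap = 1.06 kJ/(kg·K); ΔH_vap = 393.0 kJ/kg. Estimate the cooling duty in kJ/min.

Q_c = 11600 kJ/min

vapour 171→80.1 °C: -96.354 kJ/kg
condensation at 80.1 °C: -393 kJ/kg
Δh = -96.354 + -393 = -489.35 kJ/kg
Q = ṁ·Δh = 1428 kg/h × -489.35 kJ/kg = -698800 kJ/h
|Q| = 194.11 kW = 11647 kJ/min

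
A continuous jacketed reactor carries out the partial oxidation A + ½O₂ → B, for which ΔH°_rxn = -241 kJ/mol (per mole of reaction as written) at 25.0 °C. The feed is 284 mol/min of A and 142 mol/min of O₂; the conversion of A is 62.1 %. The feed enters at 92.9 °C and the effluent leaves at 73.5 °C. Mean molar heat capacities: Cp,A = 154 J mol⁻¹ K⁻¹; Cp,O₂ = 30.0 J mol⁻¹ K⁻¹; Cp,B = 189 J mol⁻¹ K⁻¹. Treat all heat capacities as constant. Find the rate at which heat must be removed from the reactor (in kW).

Q_out = 721 kW

Extent of reaction ξ = 0.621 × 284 = 176.36 mol/min
Reaction term: ξ·ΔH°_rxn = 176.36 × -241 = -42504 kJ/min
Sensible, feed 92.9→25 °C: -3258.9 kJ/min
Outlet flows (mol/min): A 107.64, O₂ 53.818, B 176.36
Sensible, products 25→73.5 °C: 2498.9 kJ/min
Q = ΔH = -43264 kJ/min = -721.06 kW
Heat removed = 721.06 kW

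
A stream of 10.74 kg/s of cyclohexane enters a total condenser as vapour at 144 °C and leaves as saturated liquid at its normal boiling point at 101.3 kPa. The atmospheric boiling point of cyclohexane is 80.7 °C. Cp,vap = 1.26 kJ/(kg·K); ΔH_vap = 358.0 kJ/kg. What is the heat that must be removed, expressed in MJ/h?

Q_c = 16900 MJ/h

vapour 144→80.7 °C: -79.758 kJ/kg
condensation at 80.7 °C: -358 kJ/kg
Δh = -79.758 + -358 = -437.76 kJ/kg
Q = ṁ·Δh = 10.74 kg/s × -437.76 kJ/kg = -4701.5 kJ/s
|Q| = 4701.5 kW = 16925 MJ/h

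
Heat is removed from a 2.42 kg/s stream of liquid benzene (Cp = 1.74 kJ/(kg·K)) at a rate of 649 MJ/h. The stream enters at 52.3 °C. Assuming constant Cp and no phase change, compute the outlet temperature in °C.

Q = 649 MJ/h = 180.28 kJ/s
ΔT = Q/(ṁ·Cp) = 180.28/(2.42×1.74) = 42.813 K
T_out = 52.3 − 42.813 = 9.4868 °C

T_out = 9.49 °C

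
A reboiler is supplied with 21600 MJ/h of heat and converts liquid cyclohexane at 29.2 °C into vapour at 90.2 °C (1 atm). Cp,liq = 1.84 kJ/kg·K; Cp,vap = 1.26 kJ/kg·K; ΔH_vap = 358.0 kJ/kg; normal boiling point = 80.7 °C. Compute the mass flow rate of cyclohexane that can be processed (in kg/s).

ṁ = 12.9 kg/s

Δh = 1.84×(80.7−29.2) + 358.0 + 1.26×(90.2−80.7) = 464.73 kJ/kg
Q = 21600 MJ/h = 6000 kJ/s = 6000 kJ/s
ṁ = Q/Δh = 6000 / 464.73 = 12.911 kg/s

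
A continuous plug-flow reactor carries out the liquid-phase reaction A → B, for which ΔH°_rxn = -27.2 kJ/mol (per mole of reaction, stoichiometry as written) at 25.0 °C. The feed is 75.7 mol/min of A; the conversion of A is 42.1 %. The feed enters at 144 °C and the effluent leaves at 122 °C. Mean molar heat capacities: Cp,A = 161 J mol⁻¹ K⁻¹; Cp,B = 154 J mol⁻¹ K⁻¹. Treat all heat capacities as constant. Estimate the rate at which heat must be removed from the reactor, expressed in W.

Extent of reaction ξ = 0.421 × 75.7 = 31.87 mol/min
Reaction term: ξ·ΔH°_rxn = 31.87 × -27.2 = -866.86 kJ/min
Sensible, feed 144→25 °C: -1450.3 kJ/min
Outlet flows (mol/min): A 43.83, B 31.87
Sensible, products 25→122 °C: 1160.6 kJ/min
Q = ΔH = -1156.6 kJ/min = -19.277 kW
Heat removed = 19277 W

Q_out = 19300 W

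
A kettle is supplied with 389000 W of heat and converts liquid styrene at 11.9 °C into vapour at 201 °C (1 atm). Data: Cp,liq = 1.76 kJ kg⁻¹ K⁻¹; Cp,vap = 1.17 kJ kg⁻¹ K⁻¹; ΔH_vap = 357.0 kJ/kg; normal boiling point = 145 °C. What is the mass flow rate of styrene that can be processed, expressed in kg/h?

Δh = 1.76×(145−11.9) + 357.0 + 1.17×(201−145) = 656.78 kJ/kg
Q = 389000 W = 389 kJ/s = 1.4004e+06 kJ/h
ṁ = Q/Δh = 1.4004e+06 / 656.78 = 2132.2 kg/h

ṁ = 2130 kg/h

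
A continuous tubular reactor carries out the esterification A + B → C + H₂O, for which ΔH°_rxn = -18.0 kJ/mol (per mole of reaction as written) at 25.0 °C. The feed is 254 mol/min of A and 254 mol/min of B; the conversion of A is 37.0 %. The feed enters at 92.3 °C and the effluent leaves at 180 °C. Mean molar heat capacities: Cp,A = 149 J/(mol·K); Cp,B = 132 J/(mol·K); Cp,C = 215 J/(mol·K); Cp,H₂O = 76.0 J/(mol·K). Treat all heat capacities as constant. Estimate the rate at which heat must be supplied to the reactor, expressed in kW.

Q_in = 78.6 kW

Extent of reaction ξ = 0.370 × 254 = 93.98 mol/min
Reaction term: ξ·ΔH°_rxn = 93.98 × -18.0 = -1691.6 kJ/min
Sensible, feed 92.3→25 °C: -4803.5 kJ/min
Outlet flows (mol/min): A 160.02, B 160.02, C 93.98, H₂O 93.98
Sensible, products 25→180 °C: 11209 kJ/min
Q = ΔH = 4713.5 kJ/min = 78.559 kW
Heat supplied = 78.559 kW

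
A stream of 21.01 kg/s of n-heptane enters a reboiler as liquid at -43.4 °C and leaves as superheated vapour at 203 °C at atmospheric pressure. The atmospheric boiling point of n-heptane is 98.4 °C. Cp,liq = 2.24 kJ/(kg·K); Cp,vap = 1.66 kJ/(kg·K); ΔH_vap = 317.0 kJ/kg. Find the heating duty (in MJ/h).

liquid -43.4→98.4 °C: 317.63 kJ/kg
vaporisation at 98.4 °C: 317 kJ/kg
vapour 98.4→203 °C: 173.64 kJ/kg
Δh = 317.63 + 317 + 173.64 = 808.27 kJ/kg
Q = ṁ·Δh = 21.01 kg/s × 808.27 kJ/kg = 16982 kJ/s
|Q| = 16982 kW = 61134 MJ/h

Q = 61100 MJ/h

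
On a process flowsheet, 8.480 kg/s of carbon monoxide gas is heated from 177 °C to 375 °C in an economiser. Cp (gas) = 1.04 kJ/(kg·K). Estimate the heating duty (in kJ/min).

Q = 105000 kJ/min

Q = ṁ·Cp·ΔT = 8.480 × 1.04 × (375 − 177) = 1746.2 kJ/s
Heating duty = 104770 kJ/min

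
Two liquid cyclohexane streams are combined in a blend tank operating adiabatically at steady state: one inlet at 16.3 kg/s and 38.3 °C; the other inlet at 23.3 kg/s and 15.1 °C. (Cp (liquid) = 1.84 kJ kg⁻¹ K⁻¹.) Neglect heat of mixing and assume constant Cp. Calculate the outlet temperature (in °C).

T_out = 24.6 °C

Energy balance with Q = 0: Σ ṁᵢCp,ᵢ(T_out − Tᵢ) = 0
T_out = Σ ṁᵢCp,ᵢTᵢ / Σ ṁᵢCp,ᵢ
      = 1796.1 / 72.864 = 24.649 °C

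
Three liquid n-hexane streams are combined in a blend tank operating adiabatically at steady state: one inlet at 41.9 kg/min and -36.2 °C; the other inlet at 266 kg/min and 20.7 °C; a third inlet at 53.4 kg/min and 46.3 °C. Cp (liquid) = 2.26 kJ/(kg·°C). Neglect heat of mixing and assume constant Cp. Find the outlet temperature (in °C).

No heat crosses the boundary, so H_out = H_in.
Σ ṁᵢCp,ᵢTᵢ = 41.9×2.26×-36.2 + 266×2.26×20.7 + 53.4×2.26×46.3 = 14604
Σ ṁᵢCp,ᵢ = 41.9×2.26 + 266×2.26 + 53.4×2.26 = 816.54
T_out = 14604 / 816.54 = 17.885 °C

T_out = 17.9 °C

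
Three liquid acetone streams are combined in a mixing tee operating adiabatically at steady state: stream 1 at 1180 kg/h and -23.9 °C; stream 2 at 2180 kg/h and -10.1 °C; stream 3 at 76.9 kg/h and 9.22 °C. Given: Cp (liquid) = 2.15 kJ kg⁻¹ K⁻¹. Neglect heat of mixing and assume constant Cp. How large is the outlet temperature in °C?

Adiabatic, steady state ⇒ Σ ṁᵢCp,ᵢ(T_out − Tᵢ) = 0
T_out = Σ ṁᵢCp,ᵢTᵢ / Σ ṁᵢCp,ᵢ
      = -106450 / 7389.3 = -14.406 °C

T_out = -14.4 °C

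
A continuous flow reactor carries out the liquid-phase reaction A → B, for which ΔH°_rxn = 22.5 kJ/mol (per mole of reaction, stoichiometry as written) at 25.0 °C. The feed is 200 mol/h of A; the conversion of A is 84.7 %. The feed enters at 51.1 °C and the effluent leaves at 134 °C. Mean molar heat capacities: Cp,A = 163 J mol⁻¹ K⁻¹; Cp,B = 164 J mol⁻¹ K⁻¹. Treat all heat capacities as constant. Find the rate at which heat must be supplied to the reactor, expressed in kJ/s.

Q_in = 1.81 kJ/s

Extent of reaction ξ = 0.847 × 200 = 169.4 mol/h
Reaction term: ξ·ΔH°_rxn = 169.4 × 22.5 = 3811.5 kJ/h
Sensible, feed 51.1→25 °C: -850.86 kJ/h
Outlet flows (mol/h): A 30.6, B 169.4
Sensible, products 25→134 °C: 3571.9 kJ/h
Q = ΔH = 6532.5 kJ/h = 1.8146 kW
Heat supplied = 1.8146 kJ/s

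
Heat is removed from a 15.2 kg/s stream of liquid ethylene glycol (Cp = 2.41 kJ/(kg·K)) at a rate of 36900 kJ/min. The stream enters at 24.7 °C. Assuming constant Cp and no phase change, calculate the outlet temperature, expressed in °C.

T_out = 7.91 °C

Q = 36900 kJ/min = 615 kJ/s
ΔT = Q/(ṁ·Cp) = 615/(15.2×2.41) = 16.789 K
T_out = 24.7 − 16.789 = 7.9114 °C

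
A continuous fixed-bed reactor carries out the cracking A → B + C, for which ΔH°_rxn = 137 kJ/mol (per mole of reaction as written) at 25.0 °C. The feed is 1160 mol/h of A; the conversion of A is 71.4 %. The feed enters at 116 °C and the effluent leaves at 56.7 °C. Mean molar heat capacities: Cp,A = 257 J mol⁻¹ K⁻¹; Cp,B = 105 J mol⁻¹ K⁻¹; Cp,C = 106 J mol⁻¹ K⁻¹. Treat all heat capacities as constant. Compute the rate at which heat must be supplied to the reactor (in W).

Q_in = 26300 W

Extent of reaction ξ = 0.714 × 1160 = 828.24 mol/h
Reaction term: ξ·ΔH°_rxn = 828.24 × 137 = 113470 kJ/h
Sensible, feed 116→25 °C: -27129 kJ/h
Outlet flows (mol/h): A 331.76, B 828.24, C 828.24
Sensible, products 25→56.7 °C: 8242.7 kJ/h
Q = ΔH = 94583 kJ/h = 26.273 kW
Heat supplied = 26273 W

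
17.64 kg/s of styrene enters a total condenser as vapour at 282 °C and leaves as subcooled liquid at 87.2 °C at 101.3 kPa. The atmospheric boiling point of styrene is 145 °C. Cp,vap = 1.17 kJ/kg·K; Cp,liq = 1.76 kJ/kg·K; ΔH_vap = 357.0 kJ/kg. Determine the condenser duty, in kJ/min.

Q_c = 655000 kJ/min

vapour 282→145 °C: -160.29 kJ/kg
condensation at 145 °C: -357 kJ/kg
liquid 145→87.2 °C: -101.73 kJ/kg
Δh = -160.29 + -357 + -101.73 = -619.02 kJ/kg
Q = ṁ·Δh = 17.64 kg/s × -619.02 kJ/kg = -10919 kJ/s
|Q| = 10919 kW = 655170 kJ/min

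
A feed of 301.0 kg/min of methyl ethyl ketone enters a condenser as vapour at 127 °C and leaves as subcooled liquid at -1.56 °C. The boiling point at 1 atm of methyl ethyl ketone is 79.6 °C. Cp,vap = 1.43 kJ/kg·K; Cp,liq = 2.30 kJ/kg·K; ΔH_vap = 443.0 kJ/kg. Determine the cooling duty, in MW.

Q_c = 3.50 MW

vapour 127→79.6 °C: -67.782 kJ/kg
condensation at 79.6 °C: -443 kJ/kg
liquid 79.6→-1.56 °C: -186.67 kJ/kg
Δh = -67.782 + -443 + -186.67 = -697.45 kJ/kg
Q = ṁ·Δh = 301.0 kg/min × -697.45 kJ/kg = -209930 kJ/min
|Q| = 3498.9 kW = 3.4989 MW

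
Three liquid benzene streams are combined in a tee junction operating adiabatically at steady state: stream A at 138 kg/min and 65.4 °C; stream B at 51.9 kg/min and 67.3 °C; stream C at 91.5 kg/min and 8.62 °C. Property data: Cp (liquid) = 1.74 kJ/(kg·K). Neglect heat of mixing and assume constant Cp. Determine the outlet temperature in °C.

No heat crosses the boundary, so H_out = H_in.
Σ ṁᵢCp,ᵢTᵢ = 138×1.74×65.4 + 51.9×1.74×67.3 + 91.5×1.74×8.62 = 23154
Σ ṁᵢCp,ᵢ = 138×1.74 + 51.9×1.74 + 91.5×1.74 = 489.64
T_out = 23154 / 489.64 = 47.288 °C

T_out = 47.3 °C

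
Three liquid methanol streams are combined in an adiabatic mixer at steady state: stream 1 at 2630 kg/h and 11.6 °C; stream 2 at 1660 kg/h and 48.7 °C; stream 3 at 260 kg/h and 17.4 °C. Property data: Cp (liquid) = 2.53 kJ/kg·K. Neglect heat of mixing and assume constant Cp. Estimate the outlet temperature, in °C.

T_out = 25.5 °C

No heat crosses the boundary, so H_out = H_in.
Σ ṁᵢCp,ᵢTᵢ = 2630×2.53×11.6 + 1660×2.53×48.7 + 260×2.53×17.4 = 293160
Σ ṁᵢCp,ᵢ = 2630×2.53 + 1660×2.53 + 260×2.53 = 11511
T_out = 293160 / 11511 = 25.467 °C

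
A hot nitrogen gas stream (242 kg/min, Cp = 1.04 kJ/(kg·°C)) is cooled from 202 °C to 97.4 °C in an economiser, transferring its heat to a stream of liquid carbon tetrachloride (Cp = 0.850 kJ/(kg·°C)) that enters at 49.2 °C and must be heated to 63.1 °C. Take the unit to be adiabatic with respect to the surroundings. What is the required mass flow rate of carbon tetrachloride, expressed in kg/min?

ṁ_c = 2230 kg/min

Heat released by hot stream: Q = 242 × 1.04 × (202 − 97.4) = 26326 kJ/min
Energy balance on cold side (adiabatic exchanger): Q = ṁ_c·Cp_c·(T_c,out − T_c,in)
ṁ_c = 26326 / [0.850 × (63.1 − 49.2)] = 2228.2 kg/min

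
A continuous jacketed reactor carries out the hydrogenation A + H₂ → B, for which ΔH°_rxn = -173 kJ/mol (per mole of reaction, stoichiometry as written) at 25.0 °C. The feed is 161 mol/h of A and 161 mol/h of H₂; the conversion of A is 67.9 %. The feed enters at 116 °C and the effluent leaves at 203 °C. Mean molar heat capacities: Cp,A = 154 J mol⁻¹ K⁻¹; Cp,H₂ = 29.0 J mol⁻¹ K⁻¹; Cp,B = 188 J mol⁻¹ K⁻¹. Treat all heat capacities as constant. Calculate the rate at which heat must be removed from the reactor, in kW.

Extent of reaction ξ = 0.679 × 161 = 109.32 mol/h
Reaction term: ξ·ΔH°_rxn = 109.32 × -173 = -18912 kJ/h
Sensible, feed 116→25 °C: -2681.1 kJ/h
Outlet flows (mol/h): A 51.681, H₂ 51.681, B 109.32
Sensible, products 25→203 °C: 5341.7 kJ/h
Q = ΔH = -16252 kJ/h = -4.5143 kW
Heat removed = 4.5143 kW

Q_out = 4.51 kW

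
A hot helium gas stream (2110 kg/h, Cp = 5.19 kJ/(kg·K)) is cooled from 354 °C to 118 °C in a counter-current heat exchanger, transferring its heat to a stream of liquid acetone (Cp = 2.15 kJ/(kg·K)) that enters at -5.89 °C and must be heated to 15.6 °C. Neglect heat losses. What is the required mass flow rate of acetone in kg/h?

ṁ_c = 55900 kg/h

Heat released by hot stream: Q = 2110 × 5.19 × (354 − 118) = 2.5844e+06 kJ/h
Energy balance on cold side (adiabatic exchanger): Q = ṁ_c·Cp_c·(T_c,out − T_c,in)
ṁ_c = 2.5844e+06 / [2.15 × (15.6 − -5.89)] = 55935 kg/h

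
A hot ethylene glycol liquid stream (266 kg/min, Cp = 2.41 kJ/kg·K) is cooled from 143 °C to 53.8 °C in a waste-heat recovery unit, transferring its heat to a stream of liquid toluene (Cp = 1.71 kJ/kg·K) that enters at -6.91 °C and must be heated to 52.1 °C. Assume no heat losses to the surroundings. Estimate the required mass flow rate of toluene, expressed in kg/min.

Heat released by hot stream: Q = 266 × 2.41 × (143 − 53.8) = 57183 kJ/min
Energy balance on cold side (adiabatic exchanger): Q = ṁ_c·Cp_c·(T_c,out − T_c,in)
ṁ_c = 57183 / [1.71 × (52.1 − -6.91)] = 566.69 kg/min

ṁ_c = 567 kg/min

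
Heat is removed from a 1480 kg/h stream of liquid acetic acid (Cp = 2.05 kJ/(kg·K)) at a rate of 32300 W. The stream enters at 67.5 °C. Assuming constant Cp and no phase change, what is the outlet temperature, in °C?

T_out = 29.2 °C

Q = 32300 W = 116280 kJ/h
ΔT = Q/(ṁ·Cp) = 116280/(1480×2.05) = 38.326 K
T_out = 67.5 − 38.326 = 29.174 °C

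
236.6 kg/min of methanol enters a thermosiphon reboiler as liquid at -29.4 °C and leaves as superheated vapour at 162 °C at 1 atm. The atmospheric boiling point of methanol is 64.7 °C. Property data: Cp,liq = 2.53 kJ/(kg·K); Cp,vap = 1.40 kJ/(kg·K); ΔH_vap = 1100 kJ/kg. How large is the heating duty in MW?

liquid -29.4→64.7 °C: 238.07 kJ/kg
vaporisation at 64.7 °C: 1100 kJ/kg
vapour 64.7→162 °C: 136.22 kJ/kg
Δh = 238.07 + 1100 + 136.22 = 1474.3 kJ/kg
Q = ṁ·Δh = 236.6 kg/min × 1474.3 kJ/kg = 348820 kJ/min
|Q| = 5813.6 kW = 5.8136 MW

Q = 5.81 MW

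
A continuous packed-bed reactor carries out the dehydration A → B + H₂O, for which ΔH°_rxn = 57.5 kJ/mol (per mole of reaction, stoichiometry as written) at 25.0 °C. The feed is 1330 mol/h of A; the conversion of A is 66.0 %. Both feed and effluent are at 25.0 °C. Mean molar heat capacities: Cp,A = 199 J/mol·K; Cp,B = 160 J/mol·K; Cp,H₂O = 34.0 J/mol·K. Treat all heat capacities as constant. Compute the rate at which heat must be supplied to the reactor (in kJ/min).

Extent of reaction ξ = 0.660 × 1330 = 877.8 mol/h
Reaction term: ξ·ΔH°_rxn = 877.8 × 57.5 = 50474 kJ/h
Q = ΔH = 50474 kJ/h = 14.02 kW
Heat supplied = 841.23 kJ/min

Q_in = 841 kJ/min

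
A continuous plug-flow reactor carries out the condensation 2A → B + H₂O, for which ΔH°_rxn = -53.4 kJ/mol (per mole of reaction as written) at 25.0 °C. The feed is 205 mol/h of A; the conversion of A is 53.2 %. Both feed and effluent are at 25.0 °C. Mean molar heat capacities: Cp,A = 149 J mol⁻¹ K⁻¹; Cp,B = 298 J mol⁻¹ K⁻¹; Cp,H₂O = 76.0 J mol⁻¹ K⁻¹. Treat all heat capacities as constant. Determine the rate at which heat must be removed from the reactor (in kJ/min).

Extent of reaction ξ = 0.532 × 205 / 2 = 54.53 mol/h
Reaction term: ξ·ΔH°_rxn = 54.53 × -53.4 = -2911.9 kJ/h
Q = ΔH = -2911.9 kJ/h = -0.80886 kW
Heat removed = 48.532 kJ/min

Q_out = 48.5 kJ/min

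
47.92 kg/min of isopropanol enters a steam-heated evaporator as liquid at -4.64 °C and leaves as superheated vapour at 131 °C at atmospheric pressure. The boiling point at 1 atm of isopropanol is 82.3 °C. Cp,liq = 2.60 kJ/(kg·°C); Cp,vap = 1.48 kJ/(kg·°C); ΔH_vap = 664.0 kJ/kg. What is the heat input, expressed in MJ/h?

Q = 2770 MJ/h

liquid -4.64→82.3 °C: 226.04 kJ/kg
vaporisation at 82.3 °C: 664 kJ/kg
vapour 82.3→131 °C: 72.076 kJ/kg
Δh = 226.04 + 664 + 72.076 = 962.12 kJ/kg
Q = ṁ·Δh = 47.92 kg/min × 962.12 kJ/kg = 46105 kJ/min
|Q| = 768.41 kW = 2766.3 MJ/h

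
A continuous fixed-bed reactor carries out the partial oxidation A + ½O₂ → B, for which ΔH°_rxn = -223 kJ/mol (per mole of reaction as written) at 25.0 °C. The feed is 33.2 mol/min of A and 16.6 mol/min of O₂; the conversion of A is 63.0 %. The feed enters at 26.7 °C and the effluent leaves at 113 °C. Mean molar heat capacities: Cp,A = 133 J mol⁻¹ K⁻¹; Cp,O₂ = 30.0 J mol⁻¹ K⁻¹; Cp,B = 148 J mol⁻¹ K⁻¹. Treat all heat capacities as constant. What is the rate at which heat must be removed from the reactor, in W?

Q_out = 70700 W

Extent of reaction ξ = 0.630 × 33.2 = 20.916 mol/min
Reaction term: ξ·ΔH°_rxn = 20.916 × -223 = -4664.3 kJ/min
Sensible, feed 26.7→25 °C: -8.3531 kJ/min
Outlet flows (mol/min): A 12.284, O₂ 6.142, B 20.916
Sensible, products 25→113 °C: 432.4 kJ/min
Q = ΔH = -4240.2 kJ/min = -70.67 kW
Heat removed = 70670 W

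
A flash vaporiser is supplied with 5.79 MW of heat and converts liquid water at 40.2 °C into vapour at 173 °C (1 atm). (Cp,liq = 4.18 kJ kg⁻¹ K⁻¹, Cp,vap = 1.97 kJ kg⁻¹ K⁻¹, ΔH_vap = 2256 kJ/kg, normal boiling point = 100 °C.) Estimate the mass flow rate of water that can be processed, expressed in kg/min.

Δh = 4.18×(100−40.2) + 2256 + 1.97×(173−100) = 2649.8 kJ/kg
Q = 5.79 MW = 5790 kJ/s = 347400 kJ/min
ṁ = Q/Δh = 347400 / 2649.8 = 131.11 kg/min

ṁ = 131 kg/min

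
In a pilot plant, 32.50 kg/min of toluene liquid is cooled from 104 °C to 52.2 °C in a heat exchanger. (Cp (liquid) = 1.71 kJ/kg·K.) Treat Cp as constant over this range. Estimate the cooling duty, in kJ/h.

Q_c = 173000 kJ/h

Q = ṁ·Cp·ΔT = 32.50 × 1.71 × (52.2 − 104) = -2878.8 kJ/min
Converting: 2878.8 / 60 s = 47.98 kW
Cooling duty = 172730 kJ/h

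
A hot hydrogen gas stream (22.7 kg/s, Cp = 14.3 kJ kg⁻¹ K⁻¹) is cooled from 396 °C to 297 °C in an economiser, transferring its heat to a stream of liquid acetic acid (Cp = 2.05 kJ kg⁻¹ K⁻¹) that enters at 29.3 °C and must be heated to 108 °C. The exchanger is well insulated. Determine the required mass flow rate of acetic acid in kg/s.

ṁ_c = 199 kg/s

Heat released by hot stream: Q = 22.7 × 14.3 × (396 − 297) = 32136 kJ/s
Energy balance on cold side (adiabatic exchanger): Q = ṁ_c·Cp_c·(T_c,out − T_c,in)
ṁ_c = 32136 / [2.05 × (108 − 29.3)] = 199.19 kg/s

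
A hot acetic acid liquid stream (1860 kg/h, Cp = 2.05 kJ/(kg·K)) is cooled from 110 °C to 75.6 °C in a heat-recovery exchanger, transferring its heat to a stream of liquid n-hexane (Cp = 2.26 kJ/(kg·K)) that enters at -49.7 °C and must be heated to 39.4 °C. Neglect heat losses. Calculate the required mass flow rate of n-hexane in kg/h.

ṁ_c = 651 kg/h

Heat released by hot stream: Q = 1860 × 2.05 × (110 − 75.6) = 131170 kJ/h
Energy balance on cold side (adiabatic exchanger): Q = ṁ_c·Cp_c·(T_c,out − T_c,in)
ṁ_c = 131170 / [2.26 × (39.4 − -49.7)] = 651.39 kg/h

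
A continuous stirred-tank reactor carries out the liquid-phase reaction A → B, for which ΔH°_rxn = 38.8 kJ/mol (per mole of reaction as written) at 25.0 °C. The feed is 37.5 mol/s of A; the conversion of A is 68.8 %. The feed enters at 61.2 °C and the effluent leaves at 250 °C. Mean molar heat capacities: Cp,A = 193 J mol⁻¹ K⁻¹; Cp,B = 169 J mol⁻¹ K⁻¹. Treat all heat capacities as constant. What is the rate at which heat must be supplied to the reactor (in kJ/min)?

Q_in = 134000 kJ/min

Extent of reaction ξ = 0.688 × 37.5 = 25.8 mol/s
Reaction term: ξ·ΔH°_rxn = 25.8 × 38.8 = 1001 kJ/s
Sensible, feed 61.2→25 °C: -262 kJ/s
Outlet flows (mol/s): A 11.7, B 25.8
Sensible, products 25→250 °C: 1489.1 kJ/s
Q = ΔH = 2228.2 kJ/s = 2228.2 kW
Heat supplied = 133690 kJ/min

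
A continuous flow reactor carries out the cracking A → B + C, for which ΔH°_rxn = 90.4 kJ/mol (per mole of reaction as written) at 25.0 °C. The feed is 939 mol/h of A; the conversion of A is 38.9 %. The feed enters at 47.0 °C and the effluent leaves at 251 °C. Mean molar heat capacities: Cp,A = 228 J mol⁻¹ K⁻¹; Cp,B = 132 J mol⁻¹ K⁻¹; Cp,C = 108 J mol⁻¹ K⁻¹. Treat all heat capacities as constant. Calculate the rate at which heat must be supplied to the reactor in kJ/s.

Extent of reaction ξ = 0.389 × 939 = 365.27 mol/h
Reaction term: ξ·ΔH°_rxn = 365.27 × 90.4 = 33020 kJ/h
Sensible, feed 47.0→25 °C: -4710 kJ/h
Outlet flows (mol/h): A 573.73, B 365.27, C 365.27
Sensible, products 25→251 °C: 49375 kJ/h
Q = ΔH = 77686 kJ/h = 21.579 kW
Heat supplied = 21.579 kJ/s

Q_in = 21.6 kJ/s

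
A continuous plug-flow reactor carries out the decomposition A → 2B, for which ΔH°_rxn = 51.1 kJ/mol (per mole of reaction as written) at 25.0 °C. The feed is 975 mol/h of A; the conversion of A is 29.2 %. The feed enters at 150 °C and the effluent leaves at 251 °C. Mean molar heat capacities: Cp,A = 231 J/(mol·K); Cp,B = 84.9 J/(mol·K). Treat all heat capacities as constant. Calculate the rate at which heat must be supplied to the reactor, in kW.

Q_in = 9.27 kW

Extent of reaction ξ = 0.292 × 975 = 284.7 mol/h
Reaction term: ξ·ΔH°_rxn = 284.7 × 51.1 = 14548 kJ/h
Sensible, feed 150→25 °C: -28153 kJ/h
Outlet flows (mol/h): A 690.3, B 569.4
Sensible, products 25→251 °C: 46963 kJ/h
Q = ΔH = 33358 kJ/h = 9.2662 kW
Heat supplied = 9.2662 kW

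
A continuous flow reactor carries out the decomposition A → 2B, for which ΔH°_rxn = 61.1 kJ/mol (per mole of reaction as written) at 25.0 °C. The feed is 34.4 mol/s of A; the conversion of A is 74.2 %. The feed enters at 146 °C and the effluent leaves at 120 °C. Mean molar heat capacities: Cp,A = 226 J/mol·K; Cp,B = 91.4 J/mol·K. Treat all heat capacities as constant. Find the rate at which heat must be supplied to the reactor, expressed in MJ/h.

Q_in = 4510 MJ/h

Extent of reaction ξ = 0.742 × 34.4 = 25.525 mol/s
Reaction term: ξ·ΔH°_rxn = 25.525 × 61.1 = 1559.6 kJ/s
Sensible, feed 146→25 °C: -940.7 kJ/s
Outlet flows (mol/s): A 8.8752, B 51.05
Sensible, products 25→120 °C: 633.81 kJ/s
Q = ΔH = 1252.7 kJ/s = 1252.7 kW
Heat supplied = 4509.6 MJ/h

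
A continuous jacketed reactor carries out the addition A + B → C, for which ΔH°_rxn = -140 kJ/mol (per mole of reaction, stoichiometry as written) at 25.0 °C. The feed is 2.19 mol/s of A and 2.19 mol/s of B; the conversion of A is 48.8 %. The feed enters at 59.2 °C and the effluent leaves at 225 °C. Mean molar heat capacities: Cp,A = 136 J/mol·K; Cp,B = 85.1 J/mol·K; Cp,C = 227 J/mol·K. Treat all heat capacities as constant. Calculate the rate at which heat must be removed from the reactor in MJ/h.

Extent of reaction ξ = 0.488 × 2.19 = 1.0687 mol/s
Reaction term: ξ·ΔH°_rxn = 1.0687 × -140 = -149.62 kJ/s
Sensible, feed 59.2→25 °C: -16.56 kJ/s
Outlet flows (mol/s): A 1.1213, B 1.1213, C 1.0687
Sensible, products 25→225 °C: 98.103 kJ/s
Q = ΔH = -68.078 kJ/s = -68.078 kW
Heat removed = 245.08 MJ/h

Q_out = 245 MJ/h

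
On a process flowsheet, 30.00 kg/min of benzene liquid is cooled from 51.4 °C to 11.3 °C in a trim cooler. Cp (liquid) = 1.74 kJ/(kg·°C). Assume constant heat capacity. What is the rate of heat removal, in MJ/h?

Q_c = 126 MJ/h

Q = ṁ·Cp·ΔT = 30.00 × 1.74 × (11.3 − 51.4) = -2093.2 kJ/min
Converting: 2093.2 / 60 s = 34.887 kW
Cooling duty = 125.59 MJ/h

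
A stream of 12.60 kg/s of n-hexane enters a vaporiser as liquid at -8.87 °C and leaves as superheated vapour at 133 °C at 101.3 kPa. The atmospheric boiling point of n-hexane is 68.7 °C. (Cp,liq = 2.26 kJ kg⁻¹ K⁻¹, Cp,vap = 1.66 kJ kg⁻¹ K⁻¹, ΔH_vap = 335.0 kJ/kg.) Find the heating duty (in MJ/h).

Q = 28000 MJ/h

liquid -8.87→68.7 °C: 175.31 kJ/kg
vaporisation at 68.7 °C: 335 kJ/kg
vapour 68.7→133 °C: 106.74 kJ/kg
Δh = 175.31 + 335 + 106.74 = 617.05 kJ/kg
Q = ṁ·Δh = 12.60 kg/s × 617.05 kJ/kg = 7774.8 kJ/s
|Q| = 7774.8 kW = 27989 MJ/h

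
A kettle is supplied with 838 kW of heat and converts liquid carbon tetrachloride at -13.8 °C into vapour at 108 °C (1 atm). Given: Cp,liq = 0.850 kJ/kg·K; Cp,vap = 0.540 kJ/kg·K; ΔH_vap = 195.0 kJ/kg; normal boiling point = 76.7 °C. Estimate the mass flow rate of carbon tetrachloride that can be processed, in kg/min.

ṁ = 174 kg/min

Δh = 0.850×(76.7−-13.8) + 195.0 + 0.540×(108−76.7) = 288.83 kJ/kg
Q = 838 kW = 838 kJ/s = 50280 kJ/min
ṁ = Q/Δh = 50280 / 288.83 = 174.08 kg/min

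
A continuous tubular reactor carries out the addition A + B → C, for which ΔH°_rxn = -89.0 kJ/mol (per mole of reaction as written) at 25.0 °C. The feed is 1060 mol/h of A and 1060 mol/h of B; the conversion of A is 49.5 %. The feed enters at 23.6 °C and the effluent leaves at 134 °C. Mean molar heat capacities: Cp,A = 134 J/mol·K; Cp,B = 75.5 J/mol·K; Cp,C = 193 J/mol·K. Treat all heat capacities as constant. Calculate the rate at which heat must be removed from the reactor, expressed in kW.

Q_out = 6.42 kW

Extent of reaction ξ = 0.495 × 1060 = 524.7 mol/h
Reaction term: ξ·ΔH°_rxn = 524.7 × -89.0 = -46698 kJ/h
Sensible, feed 23.6→25 °C: 310.9 kJ/h
Outlet flows (mol/h): A 535.3, B 535.3, C 524.7
Sensible, products 25→134 °C: 23262 kJ/h
Q = ΔH = -23125 kJ/h = -6.4237 kW
Heat removed = 6.4237 kW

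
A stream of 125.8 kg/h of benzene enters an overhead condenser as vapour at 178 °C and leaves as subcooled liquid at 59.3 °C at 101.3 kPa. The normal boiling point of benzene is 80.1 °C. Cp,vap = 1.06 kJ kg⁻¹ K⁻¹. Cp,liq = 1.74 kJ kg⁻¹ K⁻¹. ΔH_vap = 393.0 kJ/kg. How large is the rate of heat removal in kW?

Q_c = 18.6 kW

vapour 178→80.1 °C: -103.77 kJ/kg
condensation at 80.1 °C: -393 kJ/kg
liquid 80.1→59.3 °C: -36.192 kJ/kg
Δh = -103.77 + -393 + -36.192 = -532.97 kJ/kg
Q = ṁ·Δh = 125.8 kg/h × -532.97 kJ/kg = -67047 kJ/h
|Q| = 18.624 kW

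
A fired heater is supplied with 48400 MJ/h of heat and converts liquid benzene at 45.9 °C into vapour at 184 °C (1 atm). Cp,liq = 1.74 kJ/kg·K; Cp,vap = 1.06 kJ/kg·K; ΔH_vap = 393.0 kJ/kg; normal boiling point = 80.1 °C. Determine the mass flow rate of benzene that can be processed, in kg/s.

ṁ = 23.9 kg/s

Δh = 1.74×(80.1−45.9) + 393.0 + 1.06×(184−80.1) = 562.64 kJ/kg
Q = 48400 MJ/h = 13444 kJ/s = 13444 kJ/s
ṁ = Q/Δh = 13444 / 562.64 = 23.895 kg/s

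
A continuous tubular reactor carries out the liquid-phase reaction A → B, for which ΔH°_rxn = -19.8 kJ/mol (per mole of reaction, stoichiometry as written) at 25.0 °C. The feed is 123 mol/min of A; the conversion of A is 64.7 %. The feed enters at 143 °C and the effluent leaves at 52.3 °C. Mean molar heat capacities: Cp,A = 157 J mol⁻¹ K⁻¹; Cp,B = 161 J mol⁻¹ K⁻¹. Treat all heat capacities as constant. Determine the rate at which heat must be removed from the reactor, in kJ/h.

Q_out = 199000 kJ/h

Extent of reaction ξ = 0.647 × 123 = 79.581 mol/min
Reaction term: ξ·ΔH°_rxn = 79.581 × -19.8 = -1575.7 kJ/min
Sensible, feed 143→25 °C: -2278.7 kJ/min
Outlet flows (mol/min): A 43.419, B 79.581
Sensible, products 25→52.3 °C: 535.88 kJ/min
Q = ΔH = -3318.5 kJ/min = -55.309 kW
Heat removed = 199110 kJ/h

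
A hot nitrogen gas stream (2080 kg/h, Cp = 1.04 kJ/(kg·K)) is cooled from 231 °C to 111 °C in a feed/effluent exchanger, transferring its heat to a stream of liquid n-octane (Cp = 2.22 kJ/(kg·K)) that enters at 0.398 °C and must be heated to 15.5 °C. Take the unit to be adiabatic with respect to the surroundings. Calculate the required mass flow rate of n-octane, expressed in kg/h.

Heat released by hot stream: Q = 2080 × 1.04 × (231 − 111) = 259580 kJ/h
Energy balance on cold side (adiabatic exchanger): Q = ṁ_c·Cp_c·(T_c,out − T_c,in)
ṁ_c = 259580 / [2.22 × (15.5 − 0.398)] = 7742.7 kg/h

ṁ_c = 7740 kg/h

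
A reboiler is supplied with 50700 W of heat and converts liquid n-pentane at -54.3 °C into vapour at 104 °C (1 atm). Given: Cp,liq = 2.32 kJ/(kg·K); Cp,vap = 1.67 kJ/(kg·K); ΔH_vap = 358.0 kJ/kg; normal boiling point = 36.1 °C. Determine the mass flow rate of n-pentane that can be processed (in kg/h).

Δh = 2.32×(36.1−-54.3) + 358.0 + 1.67×(104−36.1) = 681.12 kJ/kg
Q = 50700 W = 50.7 kJ/s = 182520 kJ/h
ṁ = Q/Δh = 182520 / 681.12 = 267.97 kg/h

ṁ = 268 kg/h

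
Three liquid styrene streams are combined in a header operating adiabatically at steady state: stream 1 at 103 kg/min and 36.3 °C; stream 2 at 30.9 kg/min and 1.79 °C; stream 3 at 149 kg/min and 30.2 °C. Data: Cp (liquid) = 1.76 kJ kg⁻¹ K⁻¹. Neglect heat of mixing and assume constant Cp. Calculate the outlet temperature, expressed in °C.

T_out = 29.3 °C

Energy balance with Q = 0: Σ ṁᵢCp,ᵢ(T_out − Tᵢ) = 0
T_out = Σ ṁᵢCp,ᵢTᵢ / Σ ṁᵢCp,ᵢ
      = 14597 / 497.9 = 29.318 °C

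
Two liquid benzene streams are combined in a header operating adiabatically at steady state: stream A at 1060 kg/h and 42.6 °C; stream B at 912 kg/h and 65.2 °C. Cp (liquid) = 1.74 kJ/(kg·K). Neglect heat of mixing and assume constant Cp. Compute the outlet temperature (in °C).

T_out = 53.1 °C

Energy balance with Q = 0: Σ ṁᵢCp,ᵢ(T_out − Tᵢ) = 0
Σ ṁᵢCp,ᵢTᵢ = 1060×1.74×42.6 + 912×1.74×65.2 = 182040
Σ ṁᵢCp,ᵢ = 1060×1.74 + 912×1.74 = 3431.3
T_out = 182040 / 3431.3 = 53.052 °C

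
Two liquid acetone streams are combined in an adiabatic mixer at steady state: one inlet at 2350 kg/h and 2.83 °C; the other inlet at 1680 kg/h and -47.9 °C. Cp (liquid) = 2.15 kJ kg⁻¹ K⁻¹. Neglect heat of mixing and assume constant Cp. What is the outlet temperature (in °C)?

T_out = -18.3 °C

Energy balance with Q = 0: Σ ṁᵢCp,ᵢ(T_out − Tᵢ) = 0
T_out = Σ ṁᵢCp,ᵢTᵢ / Σ ṁᵢCp,ᵢ
      = -158720 / 8664.5 = -18.318 °C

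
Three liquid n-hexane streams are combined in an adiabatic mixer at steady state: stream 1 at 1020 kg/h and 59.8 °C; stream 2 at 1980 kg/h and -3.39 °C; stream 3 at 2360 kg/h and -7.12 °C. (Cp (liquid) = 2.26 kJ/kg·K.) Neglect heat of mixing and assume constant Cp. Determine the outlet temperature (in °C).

No heat crosses the boundary, so H_out = H_in.
T_out = Σ ṁᵢCp,ᵢTᵢ / Σ ṁᵢCp,ᵢ
      = 84706 / 12114 = 6.9926 °C

T_out = 6.99 °C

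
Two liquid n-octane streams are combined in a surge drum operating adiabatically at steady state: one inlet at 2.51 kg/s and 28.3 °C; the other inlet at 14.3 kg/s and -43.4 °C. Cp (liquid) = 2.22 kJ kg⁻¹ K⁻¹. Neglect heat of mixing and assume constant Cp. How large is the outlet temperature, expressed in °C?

T_out = -32.7 °C

Adiabatic, steady state ⇒ Σ ṁᵢCp,ᵢ(T_out − Tᵢ) = 0
Σ ṁᵢCp,ᵢTᵢ = 2.51×2.22×28.3 + 14.3×2.22×-43.4 = -1220.1
Σ ṁᵢCp,ᵢ = 2.51×2.22 + 14.3×2.22 = 37.318
T_out = -1220.1 / 37.318 = -32.694 °C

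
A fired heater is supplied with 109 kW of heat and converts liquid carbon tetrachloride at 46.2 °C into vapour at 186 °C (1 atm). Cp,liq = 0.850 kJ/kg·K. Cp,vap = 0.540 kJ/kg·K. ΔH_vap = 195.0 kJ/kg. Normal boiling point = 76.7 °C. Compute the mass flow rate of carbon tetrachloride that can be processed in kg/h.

ṁ = 1400 kg/h

Δh = 0.850×(76.7−46.2) + 195.0 + 0.540×(186−76.7) = 279.95 kJ/kg
Q = 109 kW = 109 kJ/s = 392400 kJ/h
ṁ = Q/Δh = 392400 / 279.95 = 1401.7 kg/h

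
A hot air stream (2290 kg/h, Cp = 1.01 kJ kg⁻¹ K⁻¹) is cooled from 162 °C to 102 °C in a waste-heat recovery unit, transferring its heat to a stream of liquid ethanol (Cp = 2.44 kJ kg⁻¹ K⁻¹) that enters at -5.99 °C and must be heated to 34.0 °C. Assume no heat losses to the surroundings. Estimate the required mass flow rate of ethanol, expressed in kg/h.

ṁ_c = 1420 kg/h

Heat released by hot stream: Q = 2290 × 1.01 × (162 − 102) = 138770 kJ/h
Energy balance on cold side (adiabatic exchanger): Q = ṁ_c·Cp_c·(T_c,out − T_c,in)
ṁ_c = 138770 / [2.44 × (34.0 − -5.99)] = 1422.2 kg/h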